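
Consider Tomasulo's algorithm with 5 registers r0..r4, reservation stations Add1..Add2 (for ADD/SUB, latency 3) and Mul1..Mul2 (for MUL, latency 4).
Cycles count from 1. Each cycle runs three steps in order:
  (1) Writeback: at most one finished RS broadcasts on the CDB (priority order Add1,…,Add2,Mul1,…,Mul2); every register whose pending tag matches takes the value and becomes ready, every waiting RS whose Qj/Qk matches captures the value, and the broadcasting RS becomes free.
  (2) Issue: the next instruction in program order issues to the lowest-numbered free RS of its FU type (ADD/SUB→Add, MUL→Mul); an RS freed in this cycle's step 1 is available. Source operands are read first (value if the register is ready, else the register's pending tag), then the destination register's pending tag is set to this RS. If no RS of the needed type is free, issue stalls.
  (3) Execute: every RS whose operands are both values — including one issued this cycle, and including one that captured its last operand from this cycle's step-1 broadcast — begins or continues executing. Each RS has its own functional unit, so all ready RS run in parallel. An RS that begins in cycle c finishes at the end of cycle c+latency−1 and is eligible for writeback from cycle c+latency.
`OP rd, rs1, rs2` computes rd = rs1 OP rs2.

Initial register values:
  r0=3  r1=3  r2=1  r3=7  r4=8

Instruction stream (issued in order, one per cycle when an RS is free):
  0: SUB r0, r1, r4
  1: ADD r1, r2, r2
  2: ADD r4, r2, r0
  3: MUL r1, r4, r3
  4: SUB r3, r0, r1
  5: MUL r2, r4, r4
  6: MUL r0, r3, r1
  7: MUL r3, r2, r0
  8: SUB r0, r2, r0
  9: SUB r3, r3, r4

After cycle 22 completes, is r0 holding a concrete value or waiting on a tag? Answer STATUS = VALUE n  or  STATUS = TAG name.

  c1: issue SUB r0<-Add1  regs: r0:Add1,r1:3,r2:1,r3:7,r4:8
  c2: issue ADD r1<-Add2  regs: r0:Add1,r1:Add2,r2:1,r3:7,r4:8
  c3: stall  regs: r0:Add1,r1:Add2,r2:1,r3:7,r4:8
  c4: CDB Add1=-5; issue ADD r4<-Add1  regs: r0:-5,r1:Add2,r2:1,r3:7,r4:Add1
  c5: CDB Add2=2; issue MUL r1<-Mul1  regs: r0:-5,r1:Mul1,r2:1,r3:7,r4:Add1
  c6: issue SUB r3<-Add2  regs: r0:-5,r1:Mul1,r2:1,r3:Add2,r4:Add1
  c7: CDB Add1=-4; issue MUL r2<-Mul2  regs: r0:-5,r1:Mul1,r2:Mul2,r3:Add2,r4:-4
  c8: stall  regs: r0:-5,r1:Mul1,r2:Mul2,r3:Add2,r4:-4
  c9: stall  regs: r0:-5,r1:Mul1,r2:Mul2,r3:Add2,r4:-4
  c10: stall  regs: r0:-5,r1:Mul1,r2:Mul2,r3:Add2,r4:-4
  c11: CDB Mul1=-28; issue MUL r0<-Mul1  regs: r0:Mul1,r1:-28,r2:Mul2,r3:Add2,r4:-4
  c12: CDB Mul2=16; issue MUL r3<-Mul2  regs: r0:Mul1,r1:-28,r2:16,r3:Mul2,r4:-4
  c13: issue SUB r0<-Add1  regs: r0:Add1,r1:-28,r2:16,r3:Mul2,r4:-4
  c14: CDB Add2=23; issue SUB r3<-Add2  regs: r0:Add1,r1:-28,r2:16,r3:Add2,r4:-4
  c15: -  regs: r0:Add1,r1:-28,r2:16,r3:Add2,r4:-4
  c16: -  regs: r0:Add1,r1:-28,r2:16,r3:Add2,r4:-4
  c17: -  regs: r0:Add1,r1:-28,r2:16,r3:Add2,r4:-4
  c18: CDB Mul1=-644  regs: r0:Add1,r1:-28,r2:16,r3:Add2,r4:-4
  c19: -  regs: r0:Add1,r1:-28,r2:16,r3:Add2,r4:-4
  c20: -  regs: r0:Add1,r1:-28,r2:16,r3:Add2,r4:-4
  c21: CDB Add1=660  regs: r0:660,r1:-28,r2:16,r3:Add2,r4:-4
  c22: CDB Mul2=-10304  regs: r0:660,r1:-28,r2:16,r3:Add2,r4:-4

STATUS = VALUE 660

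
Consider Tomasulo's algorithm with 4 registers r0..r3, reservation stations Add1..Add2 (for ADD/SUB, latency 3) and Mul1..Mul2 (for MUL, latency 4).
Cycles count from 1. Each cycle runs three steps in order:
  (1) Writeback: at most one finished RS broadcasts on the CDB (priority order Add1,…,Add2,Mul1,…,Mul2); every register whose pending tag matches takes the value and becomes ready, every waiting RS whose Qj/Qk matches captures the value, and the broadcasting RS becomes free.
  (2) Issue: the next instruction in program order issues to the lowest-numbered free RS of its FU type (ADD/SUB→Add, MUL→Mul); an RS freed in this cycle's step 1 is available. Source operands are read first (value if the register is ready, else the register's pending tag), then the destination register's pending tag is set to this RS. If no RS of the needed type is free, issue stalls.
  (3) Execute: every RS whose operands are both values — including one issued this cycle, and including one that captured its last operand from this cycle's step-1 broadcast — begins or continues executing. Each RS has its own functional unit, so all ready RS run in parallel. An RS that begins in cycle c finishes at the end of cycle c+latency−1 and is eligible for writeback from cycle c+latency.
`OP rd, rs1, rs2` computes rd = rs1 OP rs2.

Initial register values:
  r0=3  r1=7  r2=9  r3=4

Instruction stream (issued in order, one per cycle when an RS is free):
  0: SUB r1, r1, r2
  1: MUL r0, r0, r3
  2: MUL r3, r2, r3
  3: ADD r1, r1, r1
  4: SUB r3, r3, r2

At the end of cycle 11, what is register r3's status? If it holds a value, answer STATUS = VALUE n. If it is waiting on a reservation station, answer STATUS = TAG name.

STATUS = VALUE 27

cycle 1: issue SUB r1<-Add1 // r0:3,r1:Add1,r2:9,r3:4
cycle 2: issue MUL r0<-Mul1 // r0:Mul1,r1:Add1,r2:9,r3:4
cycle 3: issue MUL r3<-Mul2 // r0:Mul1,r1:Add1,r2:9,r3:Mul2
cycle 4: CDB Add1=-2; issue ADD r1<-Add1 // r0:Mul1,r1:Add1,r2:9,r3:Mul2
cycle 5: issue SUB r3<-Add2 // r0:Mul1,r1:Add1,r2:9,r3:Add2
cycle 6: CDB Mul1=12 // r0:12,r1:Add1,r2:9,r3:Add2
cycle 7: CDB Add1=-4 // r0:12,r1:-4,r2:9,r3:Add2
cycle 8: CDB Mul2=36 // r0:12,r1:-4,r2:9,r3:Add2
cycle 9: - // r0:12,r1:-4,r2:9,r3:Add2
cycle 10: - // r0:12,r1:-4,r2:9,r3:Add2
cycle 11: CDB Add2=27 // r0:12,r1:-4,r2:9,r3:27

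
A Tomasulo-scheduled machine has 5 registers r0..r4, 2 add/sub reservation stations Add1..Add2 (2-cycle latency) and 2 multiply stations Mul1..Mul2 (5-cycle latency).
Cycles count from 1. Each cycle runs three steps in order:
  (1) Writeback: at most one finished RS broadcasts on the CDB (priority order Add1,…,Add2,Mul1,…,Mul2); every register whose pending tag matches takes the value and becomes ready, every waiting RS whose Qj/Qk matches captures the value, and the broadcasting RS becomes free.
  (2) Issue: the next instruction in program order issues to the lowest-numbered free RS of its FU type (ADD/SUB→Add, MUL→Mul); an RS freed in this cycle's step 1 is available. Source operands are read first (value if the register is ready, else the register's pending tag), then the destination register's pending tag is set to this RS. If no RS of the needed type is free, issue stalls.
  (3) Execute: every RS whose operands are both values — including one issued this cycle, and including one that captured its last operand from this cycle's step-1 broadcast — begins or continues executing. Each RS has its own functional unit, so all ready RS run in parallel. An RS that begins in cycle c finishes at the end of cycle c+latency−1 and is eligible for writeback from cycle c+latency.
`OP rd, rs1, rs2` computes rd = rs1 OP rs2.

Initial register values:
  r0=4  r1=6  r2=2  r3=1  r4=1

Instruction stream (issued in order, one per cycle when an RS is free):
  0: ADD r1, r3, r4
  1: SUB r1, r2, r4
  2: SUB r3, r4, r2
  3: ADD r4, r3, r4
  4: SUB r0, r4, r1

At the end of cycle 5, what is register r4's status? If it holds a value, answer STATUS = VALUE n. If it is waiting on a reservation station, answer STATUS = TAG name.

STATUS = TAG Add2

cycle 1: issue ADD r1<-Add1 // r0:4,r1:Add1,r2:2,r3:1,r4:1
cycle 2: issue SUB r1<-Add2 // r0:4,r1:Add2,r2:2,r3:1,r4:1
cycle 3: CDB Add1=2; issue SUB r3<-Add1 // r0:4,r1:Add2,r2:2,r3:Add1,r4:1
cycle 4: CDB Add2=1; issue ADD r4<-Add2 // r0:4,r1:1,r2:2,r3:Add1,r4:Add2
cycle 5: CDB Add1=-1; issue SUB r0<-Add1 // r0:Add1,r1:1,r2:2,r3:-1,r4:Add2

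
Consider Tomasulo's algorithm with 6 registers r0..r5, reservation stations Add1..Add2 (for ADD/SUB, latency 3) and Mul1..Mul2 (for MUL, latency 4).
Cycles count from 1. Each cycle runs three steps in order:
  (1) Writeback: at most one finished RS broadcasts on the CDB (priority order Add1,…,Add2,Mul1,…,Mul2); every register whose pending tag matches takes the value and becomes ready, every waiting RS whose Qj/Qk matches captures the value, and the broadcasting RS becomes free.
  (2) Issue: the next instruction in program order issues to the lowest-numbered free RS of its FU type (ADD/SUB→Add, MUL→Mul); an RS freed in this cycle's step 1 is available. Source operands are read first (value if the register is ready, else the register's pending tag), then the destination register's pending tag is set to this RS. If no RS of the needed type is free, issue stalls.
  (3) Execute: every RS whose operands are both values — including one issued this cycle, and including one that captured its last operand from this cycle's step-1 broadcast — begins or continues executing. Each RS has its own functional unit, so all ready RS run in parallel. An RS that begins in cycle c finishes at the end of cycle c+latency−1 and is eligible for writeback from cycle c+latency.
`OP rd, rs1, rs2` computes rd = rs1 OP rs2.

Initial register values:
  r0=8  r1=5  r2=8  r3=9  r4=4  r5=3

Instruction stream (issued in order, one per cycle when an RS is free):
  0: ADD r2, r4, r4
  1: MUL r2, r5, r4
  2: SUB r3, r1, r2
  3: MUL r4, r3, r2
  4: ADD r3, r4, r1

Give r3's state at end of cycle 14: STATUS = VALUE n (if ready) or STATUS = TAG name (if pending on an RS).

STATUS = TAG Add1

  c1: issue ADD r2<-Add1  regs: r0:8,r1:5,r2:Add1,r3:9,r4:4,r5:3
  c2: issue MUL r2<-Mul1  regs: r0:8,r1:5,r2:Mul1,r3:9,r4:4,r5:3
  c3: issue SUB r3<-Add2  regs: r0:8,r1:5,r2:Mul1,r3:Add2,r4:4,r5:3
  c4: CDB Add1=8; issue MUL r4<-Mul2  regs: r0:8,r1:5,r2:Mul1,r3:Add2,r4:Mul2,r5:3
  c5: issue ADD r3<-Add1  regs: r0:8,r1:5,r2:Mul1,r3:Add1,r4:Mul2,r5:3
  c6: CDB Mul1=12  regs: r0:8,r1:5,r2:12,r3:Add1,r4:Mul2,r5:3
  c7: -  regs: r0:8,r1:5,r2:12,r3:Add1,r4:Mul2,r5:3
  c8: -  regs: r0:8,r1:5,r2:12,r3:Add1,r4:Mul2,r5:3
  c9: CDB Add2=-7  regs: r0:8,r1:5,r2:12,r3:Add1,r4:Mul2,r5:3
  c10: -  regs: r0:8,r1:5,r2:12,r3:Add1,r4:Mul2,r5:3
  c11: -  regs: r0:8,r1:5,r2:12,r3:Add1,r4:Mul2,r5:3
  c12: -  regs: r0:8,r1:5,r2:12,r3:Add1,r4:Mul2,r5:3
  c13: CDB Mul2=-84  regs: r0:8,r1:5,r2:12,r3:Add1,r4:-84,r5:3
  c14: -  regs: r0:8,r1:5,r2:12,r3:Add1,r4:-84,r5:3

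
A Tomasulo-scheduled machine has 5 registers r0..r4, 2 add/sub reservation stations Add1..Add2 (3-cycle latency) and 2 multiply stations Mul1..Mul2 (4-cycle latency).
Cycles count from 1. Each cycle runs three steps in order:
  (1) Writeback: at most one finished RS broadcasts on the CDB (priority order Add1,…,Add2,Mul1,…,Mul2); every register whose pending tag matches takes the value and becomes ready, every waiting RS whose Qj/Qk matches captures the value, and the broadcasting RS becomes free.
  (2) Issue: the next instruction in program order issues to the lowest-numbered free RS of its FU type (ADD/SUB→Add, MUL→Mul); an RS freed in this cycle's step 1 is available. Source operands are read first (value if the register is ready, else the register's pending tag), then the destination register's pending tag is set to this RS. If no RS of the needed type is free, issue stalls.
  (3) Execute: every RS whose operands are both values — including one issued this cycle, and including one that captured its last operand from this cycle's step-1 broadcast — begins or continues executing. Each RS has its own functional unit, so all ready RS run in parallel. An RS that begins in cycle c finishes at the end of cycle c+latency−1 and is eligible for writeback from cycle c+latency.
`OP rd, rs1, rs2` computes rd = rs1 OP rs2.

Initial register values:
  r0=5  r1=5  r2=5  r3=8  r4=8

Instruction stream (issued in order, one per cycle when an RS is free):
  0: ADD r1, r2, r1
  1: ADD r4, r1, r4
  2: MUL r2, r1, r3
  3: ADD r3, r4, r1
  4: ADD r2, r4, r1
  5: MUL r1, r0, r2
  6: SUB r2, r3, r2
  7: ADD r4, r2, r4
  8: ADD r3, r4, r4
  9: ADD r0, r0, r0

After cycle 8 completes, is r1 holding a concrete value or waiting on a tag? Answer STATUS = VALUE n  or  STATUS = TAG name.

STATUS = TAG Mul1

  c1: issue ADD r1<-Add1  regs: r0:5,r1:Add1,r2:5,r3:8,r4:8
  c2: issue ADD r4<-Add2  regs: r0:5,r1:Add1,r2:5,r3:8,r4:Add2
  c3: issue MUL r2<-Mul1  regs: r0:5,r1:Add1,r2:Mul1,r3:8,r4:Add2
  c4: CDB Add1=10; issue ADD r3<-Add1  regs: r0:5,r1:10,r2:Mul1,r3:Add1,r4:Add2
  c5: stall  regs: r0:5,r1:10,r2:Mul1,r3:Add1,r4:Add2
  c6: stall  regs: r0:5,r1:10,r2:Mul1,r3:Add1,r4:Add2
  c7: CDB Add2=18; issue ADD r2<-Add2  regs: r0:5,r1:10,r2:Add2,r3:Add1,r4:18
  c8: CDB Mul1=80; issue MUL r1<-Mul1  regs: r0:5,r1:Mul1,r2:Add2,r3:Add1,r4:18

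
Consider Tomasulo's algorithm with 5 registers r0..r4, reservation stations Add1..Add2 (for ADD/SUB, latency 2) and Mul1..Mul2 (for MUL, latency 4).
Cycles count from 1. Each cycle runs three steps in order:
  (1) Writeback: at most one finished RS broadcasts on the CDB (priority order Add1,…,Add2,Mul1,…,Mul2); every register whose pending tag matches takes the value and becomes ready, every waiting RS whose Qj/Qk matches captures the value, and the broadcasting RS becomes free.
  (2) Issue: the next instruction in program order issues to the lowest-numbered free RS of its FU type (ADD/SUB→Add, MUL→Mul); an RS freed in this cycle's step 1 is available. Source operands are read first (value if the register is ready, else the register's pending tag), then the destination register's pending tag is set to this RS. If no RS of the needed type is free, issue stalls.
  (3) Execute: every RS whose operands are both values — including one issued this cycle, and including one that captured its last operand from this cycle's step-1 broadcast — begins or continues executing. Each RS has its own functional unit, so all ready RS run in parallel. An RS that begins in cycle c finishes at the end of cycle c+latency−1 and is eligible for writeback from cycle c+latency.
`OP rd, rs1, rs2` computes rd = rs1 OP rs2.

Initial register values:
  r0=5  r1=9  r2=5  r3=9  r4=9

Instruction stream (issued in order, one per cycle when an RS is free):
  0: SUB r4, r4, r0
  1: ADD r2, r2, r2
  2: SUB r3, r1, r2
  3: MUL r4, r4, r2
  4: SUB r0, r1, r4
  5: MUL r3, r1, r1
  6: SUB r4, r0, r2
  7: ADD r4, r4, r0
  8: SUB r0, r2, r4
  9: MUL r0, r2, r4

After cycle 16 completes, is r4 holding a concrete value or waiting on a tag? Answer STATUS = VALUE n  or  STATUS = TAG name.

STATUS = VALUE -72

  c1: issue SUB r4<-Add1  regs: r0:5,r1:9,r2:5,r3:9,r4:Add1
  c2: issue ADD r2<-Add2  regs: r0:5,r1:9,r2:Add2,r3:9,r4:Add1
  c3: CDB Add1=4; issue SUB r3<-Add1  regs: r0:5,r1:9,r2:Add2,r3:Add1,r4:4
  c4: CDB Add2=10; issue MUL r4<-Mul1  regs: r0:5,r1:9,r2:10,r3:Add1,r4:Mul1
  c5: issue SUB r0<-Add2  regs: r0:Add2,r1:9,r2:10,r3:Add1,r4:Mul1
  c6: CDB Add1=-1; issue MUL r3<-Mul2  regs: r0:Add2,r1:9,r2:10,r3:Mul2,r4:Mul1
  c7: issue SUB r4<-Add1  regs: r0:Add2,r1:9,r2:10,r3:Mul2,r4:Add1
  c8: CDB Mul1=40; stall  regs: r0:Add2,r1:9,r2:10,r3:Mul2,r4:Add1
  c9: stall  regs: r0:Add2,r1:9,r2:10,r3:Mul2,r4:Add1
  c10: CDB Add2=-31; issue ADD r4<-Add2  regs: r0:-31,r1:9,r2:10,r3:Mul2,r4:Add2
  c11: CDB Mul2=81; stall  regs: r0:-31,r1:9,r2:10,r3:81,r4:Add2
  c12: CDB Add1=-41; issue SUB r0<-Add1  regs: r0:Add1,r1:9,r2:10,r3:81,r4:Add2
  c13: issue MUL r0<-Mul1  regs: r0:Mul1,r1:9,r2:10,r3:81,r4:Add2
  c14: CDB Add2=-72  regs: r0:Mul1,r1:9,r2:10,r3:81,r4:-72
  c15: -  regs: r0:Mul1,r1:9,r2:10,r3:81,r4:-72
  c16: CDB Add1=82  regs: r0:Mul1,r1:9,r2:10,r3:81,r4:-72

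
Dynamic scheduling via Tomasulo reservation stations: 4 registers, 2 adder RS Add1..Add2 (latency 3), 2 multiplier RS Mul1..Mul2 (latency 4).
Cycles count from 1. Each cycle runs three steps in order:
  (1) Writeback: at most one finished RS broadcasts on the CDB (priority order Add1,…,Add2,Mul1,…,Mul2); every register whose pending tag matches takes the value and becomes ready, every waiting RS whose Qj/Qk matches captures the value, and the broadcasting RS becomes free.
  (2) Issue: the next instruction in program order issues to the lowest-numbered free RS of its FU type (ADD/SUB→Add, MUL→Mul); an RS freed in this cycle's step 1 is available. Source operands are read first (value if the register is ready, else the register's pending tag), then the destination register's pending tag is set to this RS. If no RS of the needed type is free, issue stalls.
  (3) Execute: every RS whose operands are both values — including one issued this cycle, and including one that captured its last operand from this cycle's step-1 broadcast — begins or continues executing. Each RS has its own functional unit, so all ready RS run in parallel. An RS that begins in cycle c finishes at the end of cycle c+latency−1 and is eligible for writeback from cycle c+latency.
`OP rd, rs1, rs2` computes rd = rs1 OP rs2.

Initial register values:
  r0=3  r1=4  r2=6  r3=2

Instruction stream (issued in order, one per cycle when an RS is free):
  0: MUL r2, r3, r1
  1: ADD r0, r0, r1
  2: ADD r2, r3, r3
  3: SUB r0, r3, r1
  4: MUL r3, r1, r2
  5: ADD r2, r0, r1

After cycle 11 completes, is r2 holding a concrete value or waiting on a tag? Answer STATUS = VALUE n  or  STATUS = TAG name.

  c1: issue MUL r2<-Mul1  regs: r0:3,r1:4,r2:Mul1,r3:2
  c2: issue ADD r0<-Add1  regs: r0:Add1,r1:4,r2:Mul1,r3:2
  c3: issue ADD r2<-Add2  regs: r0:Add1,r1:4,r2:Add2,r3:2
  c4: stall  regs: r0:Add1,r1:4,r2:Add2,r3:2
  c5: CDB Add1=7; issue SUB r0<-Add1  regs: r0:Add1,r1:4,r2:Add2,r3:2
  c6: CDB Add2=4; issue MUL r3<-Mul2  regs: r0:Add1,r1:4,r2:4,r3:Mul2
  c7: CDB Mul1=8; issue ADD r2<-Add2  regs: r0:Add1,r1:4,r2:Add2,r3:Mul2
  c8: CDB Add1=-2  regs: r0:-2,r1:4,r2:Add2,r3:Mul2
  c9: -  regs: r0:-2,r1:4,r2:Add2,r3:Mul2
  c10: CDB Mul2=16  regs: r0:-2,r1:4,r2:Add2,r3:16
  c11: CDB Add2=2  regs: r0:-2,r1:4,r2:2,r3:16

STATUS = VALUE 2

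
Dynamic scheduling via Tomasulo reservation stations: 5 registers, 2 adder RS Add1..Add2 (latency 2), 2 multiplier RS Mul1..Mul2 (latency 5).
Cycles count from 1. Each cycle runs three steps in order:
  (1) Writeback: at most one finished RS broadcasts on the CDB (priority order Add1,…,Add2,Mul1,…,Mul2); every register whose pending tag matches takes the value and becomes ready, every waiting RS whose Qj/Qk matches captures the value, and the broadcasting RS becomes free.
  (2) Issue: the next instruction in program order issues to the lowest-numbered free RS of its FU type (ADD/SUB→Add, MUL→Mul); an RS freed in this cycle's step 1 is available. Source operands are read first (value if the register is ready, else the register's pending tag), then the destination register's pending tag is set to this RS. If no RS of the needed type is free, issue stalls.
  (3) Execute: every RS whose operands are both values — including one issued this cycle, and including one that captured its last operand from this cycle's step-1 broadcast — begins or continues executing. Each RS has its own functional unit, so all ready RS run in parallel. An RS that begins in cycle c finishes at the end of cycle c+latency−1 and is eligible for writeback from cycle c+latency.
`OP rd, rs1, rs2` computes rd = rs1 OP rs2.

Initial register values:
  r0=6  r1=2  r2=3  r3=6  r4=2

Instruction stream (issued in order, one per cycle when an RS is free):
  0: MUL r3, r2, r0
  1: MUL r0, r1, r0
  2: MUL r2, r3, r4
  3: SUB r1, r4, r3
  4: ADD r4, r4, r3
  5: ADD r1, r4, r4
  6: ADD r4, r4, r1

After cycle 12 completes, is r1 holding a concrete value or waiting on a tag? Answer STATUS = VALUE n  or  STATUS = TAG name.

STATUS = VALUE 40

  c1: issue MUL r3<-Mul1  regs: r0:6,r1:2,r2:3,r3:Mul1,r4:2
  c2: issue MUL r0<-Mul2  regs: r0:Mul2,r1:2,r2:3,r3:Mul1,r4:2
  c3: stall  regs: r0:Mul2,r1:2,r2:3,r3:Mul1,r4:2
  c4: stall  regs: r0:Mul2,r1:2,r2:3,r3:Mul1,r4:2
  c5: stall  regs: r0:Mul2,r1:2,r2:3,r3:Mul1,r4:2
  c6: CDB Mul1=18; issue MUL r2<-Mul1  regs: r0:Mul2,r1:2,r2:Mul1,r3:18,r4:2
  c7: CDB Mul2=12; issue SUB r1<-Add1  regs: r0:12,r1:Add1,r2:Mul1,r3:18,r4:2
  c8: issue ADD r4<-Add2  regs: r0:12,r1:Add1,r2:Mul1,r3:18,r4:Add2
  c9: CDB Add1=-16; issue ADD r1<-Add1  regs: r0:12,r1:Add1,r2:Mul1,r3:18,r4:Add2
  c10: CDB Add2=20; issue ADD r4<-Add2  regs: r0:12,r1:Add1,r2:Mul1,r3:18,r4:Add2
  c11: CDB Mul1=36  regs: r0:12,r1:Add1,r2:36,r3:18,r4:Add2
  c12: CDB Add1=40  regs: r0:12,r1:40,r2:36,r3:18,r4:Add2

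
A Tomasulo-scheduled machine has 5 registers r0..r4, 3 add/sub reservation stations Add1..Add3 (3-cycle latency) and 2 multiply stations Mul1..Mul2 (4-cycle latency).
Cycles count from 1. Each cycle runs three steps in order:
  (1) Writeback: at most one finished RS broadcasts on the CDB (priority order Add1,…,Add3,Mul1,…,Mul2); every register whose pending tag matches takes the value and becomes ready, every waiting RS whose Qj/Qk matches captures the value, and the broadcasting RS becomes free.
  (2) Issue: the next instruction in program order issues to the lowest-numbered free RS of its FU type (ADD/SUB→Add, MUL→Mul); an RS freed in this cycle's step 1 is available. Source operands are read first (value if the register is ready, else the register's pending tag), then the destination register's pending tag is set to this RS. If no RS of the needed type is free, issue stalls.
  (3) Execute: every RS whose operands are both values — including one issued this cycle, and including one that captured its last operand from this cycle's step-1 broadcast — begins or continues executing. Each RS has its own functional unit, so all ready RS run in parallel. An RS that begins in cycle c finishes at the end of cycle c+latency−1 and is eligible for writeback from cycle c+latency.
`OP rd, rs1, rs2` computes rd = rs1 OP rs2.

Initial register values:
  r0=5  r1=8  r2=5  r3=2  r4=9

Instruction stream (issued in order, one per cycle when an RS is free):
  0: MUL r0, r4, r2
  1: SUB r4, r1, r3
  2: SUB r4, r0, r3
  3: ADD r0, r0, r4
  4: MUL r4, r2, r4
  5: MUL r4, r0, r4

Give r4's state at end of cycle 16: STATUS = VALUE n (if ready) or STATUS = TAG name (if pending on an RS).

STATUS = TAG Mul1

c1: issue MUL r0<-Mul1 | r0:Mul1,r1:8,r2:5,r3:2,r4:9
c2: issue SUB r4<-Add1 | r0:Mul1,r1:8,r2:5,r3:2,r4:Add1
c3: issue SUB r4<-Add2 | r0:Mul1,r1:8,r2:5,r3:2,r4:Add2
c4: issue ADD r0<-Add3 | r0:Add3,r1:8,r2:5,r3:2,r4:Add2
c5: CDB Add1=6; issue MUL r4<-Mul2 | r0:Add3,r1:8,r2:5,r3:2,r4:Mul2
c6: CDB Mul1=45; issue MUL r4<-Mul1 | r0:Add3,r1:8,r2:5,r3:2,r4:Mul1
c7: - | r0:Add3,r1:8,r2:5,r3:2,r4:Mul1
c8: - | r0:Add3,r1:8,r2:5,r3:2,r4:Mul1
c9: CDB Add2=43 | r0:Add3,r1:8,r2:5,r3:2,r4:Mul1
c10: - | r0:Add3,r1:8,r2:5,r3:2,r4:Mul1
c11: - | r0:Add3,r1:8,r2:5,r3:2,r4:Mul1
c12: CDB Add3=88 | r0:88,r1:8,r2:5,r3:2,r4:Mul1
c13: CDB Mul2=215 | r0:88,r1:8,r2:5,r3:2,r4:Mul1
c14: - | r0:88,r1:8,r2:5,r3:2,r4:Mul1
c15: - | r0:88,r1:8,r2:5,r3:2,r4:Mul1
c16: - | r0:88,r1:8,r2:5,r3:2,r4:Mul1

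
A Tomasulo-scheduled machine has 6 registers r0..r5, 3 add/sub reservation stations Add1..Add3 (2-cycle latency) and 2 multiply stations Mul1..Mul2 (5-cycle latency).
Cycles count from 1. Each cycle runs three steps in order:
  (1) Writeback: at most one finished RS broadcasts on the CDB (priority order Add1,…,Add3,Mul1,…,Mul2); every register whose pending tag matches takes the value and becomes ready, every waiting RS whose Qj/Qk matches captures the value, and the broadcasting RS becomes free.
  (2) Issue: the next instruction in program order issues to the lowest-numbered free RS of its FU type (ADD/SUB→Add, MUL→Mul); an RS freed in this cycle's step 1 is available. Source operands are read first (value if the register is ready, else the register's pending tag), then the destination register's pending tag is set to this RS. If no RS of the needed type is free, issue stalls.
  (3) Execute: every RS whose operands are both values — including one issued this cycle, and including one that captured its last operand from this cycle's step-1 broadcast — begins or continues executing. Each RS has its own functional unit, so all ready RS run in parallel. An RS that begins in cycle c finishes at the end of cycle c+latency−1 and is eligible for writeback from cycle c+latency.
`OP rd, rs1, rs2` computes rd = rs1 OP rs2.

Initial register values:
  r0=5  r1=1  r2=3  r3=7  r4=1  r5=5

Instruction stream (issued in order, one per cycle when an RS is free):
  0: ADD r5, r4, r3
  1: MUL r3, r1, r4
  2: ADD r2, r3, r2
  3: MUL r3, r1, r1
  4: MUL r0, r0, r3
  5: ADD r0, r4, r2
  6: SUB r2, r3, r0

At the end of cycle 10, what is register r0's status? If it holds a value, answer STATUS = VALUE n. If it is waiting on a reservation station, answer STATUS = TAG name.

STATUS = TAG Add2

cycle 1: issue ADD r5<-Add1 // r0:5,r1:1,r2:3,r3:7,r4:1,r5:Add1
cycle 2: issue MUL r3<-Mul1 // r0:5,r1:1,r2:3,r3:Mul1,r4:1,r5:Add1
cycle 3: CDB Add1=8; issue ADD r2<-Add1 // r0:5,r1:1,r2:Add1,r3:Mul1,r4:1,r5:8
cycle 4: issue MUL r3<-Mul2 // r0:5,r1:1,r2:Add1,r3:Mul2,r4:1,r5:8
cycle 5: stall // r0:5,r1:1,r2:Add1,r3:Mul2,r4:1,r5:8
cycle 6: stall // r0:5,r1:1,r2:Add1,r3:Mul2,r4:1,r5:8
cycle 7: CDB Mul1=1; issue MUL r0<-Mul1 // r0:Mul1,r1:1,r2:Add1,r3:Mul2,r4:1,r5:8
cycle 8: issue ADD r0<-Add2 // r0:Add2,r1:1,r2:Add1,r3:Mul2,r4:1,r5:8
cycle 9: CDB Add1=4; issue SUB r2<-Add1 // r0:Add2,r1:1,r2:Add1,r3:Mul2,r4:1,r5:8
cycle 10: CDB Mul2=1 // r0:Add2,r1:1,r2:Add1,r3:1,r4:1,r5:8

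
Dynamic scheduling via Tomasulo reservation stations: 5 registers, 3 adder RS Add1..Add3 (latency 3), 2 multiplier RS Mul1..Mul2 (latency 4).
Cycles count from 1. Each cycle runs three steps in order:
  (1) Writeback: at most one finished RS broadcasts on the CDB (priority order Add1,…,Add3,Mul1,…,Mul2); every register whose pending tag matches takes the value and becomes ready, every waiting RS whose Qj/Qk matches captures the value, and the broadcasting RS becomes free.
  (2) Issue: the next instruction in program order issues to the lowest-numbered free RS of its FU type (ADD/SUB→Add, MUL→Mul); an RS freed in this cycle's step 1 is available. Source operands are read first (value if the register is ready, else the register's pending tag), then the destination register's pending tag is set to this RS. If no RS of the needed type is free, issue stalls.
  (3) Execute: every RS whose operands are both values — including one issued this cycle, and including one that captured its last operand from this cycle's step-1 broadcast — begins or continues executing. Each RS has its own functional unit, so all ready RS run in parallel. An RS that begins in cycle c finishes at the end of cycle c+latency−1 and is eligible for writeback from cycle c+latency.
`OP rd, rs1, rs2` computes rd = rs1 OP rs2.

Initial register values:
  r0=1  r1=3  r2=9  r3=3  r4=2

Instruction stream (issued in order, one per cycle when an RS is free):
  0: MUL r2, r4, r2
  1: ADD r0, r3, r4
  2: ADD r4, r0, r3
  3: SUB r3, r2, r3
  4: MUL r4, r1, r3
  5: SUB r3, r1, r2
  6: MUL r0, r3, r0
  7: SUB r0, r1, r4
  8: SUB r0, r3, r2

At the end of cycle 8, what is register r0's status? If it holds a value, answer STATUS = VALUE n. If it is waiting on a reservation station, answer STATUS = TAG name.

STATUS = TAG Add2

  c1: issue MUL r2<-Mul1  regs: r0:1,r1:3,r2:Mul1,r3:3,r4:2
  c2: issue ADD r0<-Add1  regs: r0:Add1,r1:3,r2:Mul1,r3:3,r4:2
  c3: issue ADD r4<-Add2  regs: r0:Add1,r1:3,r2:Mul1,r3:3,r4:Add2
  c4: issue SUB r3<-Add3  regs: r0:Add1,r1:3,r2:Mul1,r3:Add3,r4:Add2
  c5: CDB Add1=5; issue MUL r4<-Mul2  regs: r0:5,r1:3,r2:Mul1,r3:Add3,r4:Mul2
  c6: CDB Mul1=18; issue SUB r3<-Add1  regs: r0:5,r1:3,r2:18,r3:Add1,r4:Mul2
  c7: issue MUL r0<-Mul1  regs: r0:Mul1,r1:3,r2:18,r3:Add1,r4:Mul2
  c8: CDB Add2=8; issue SUB r0<-Add2  regs: r0:Add2,r1:3,r2:18,r3:Add1,r4:Mul2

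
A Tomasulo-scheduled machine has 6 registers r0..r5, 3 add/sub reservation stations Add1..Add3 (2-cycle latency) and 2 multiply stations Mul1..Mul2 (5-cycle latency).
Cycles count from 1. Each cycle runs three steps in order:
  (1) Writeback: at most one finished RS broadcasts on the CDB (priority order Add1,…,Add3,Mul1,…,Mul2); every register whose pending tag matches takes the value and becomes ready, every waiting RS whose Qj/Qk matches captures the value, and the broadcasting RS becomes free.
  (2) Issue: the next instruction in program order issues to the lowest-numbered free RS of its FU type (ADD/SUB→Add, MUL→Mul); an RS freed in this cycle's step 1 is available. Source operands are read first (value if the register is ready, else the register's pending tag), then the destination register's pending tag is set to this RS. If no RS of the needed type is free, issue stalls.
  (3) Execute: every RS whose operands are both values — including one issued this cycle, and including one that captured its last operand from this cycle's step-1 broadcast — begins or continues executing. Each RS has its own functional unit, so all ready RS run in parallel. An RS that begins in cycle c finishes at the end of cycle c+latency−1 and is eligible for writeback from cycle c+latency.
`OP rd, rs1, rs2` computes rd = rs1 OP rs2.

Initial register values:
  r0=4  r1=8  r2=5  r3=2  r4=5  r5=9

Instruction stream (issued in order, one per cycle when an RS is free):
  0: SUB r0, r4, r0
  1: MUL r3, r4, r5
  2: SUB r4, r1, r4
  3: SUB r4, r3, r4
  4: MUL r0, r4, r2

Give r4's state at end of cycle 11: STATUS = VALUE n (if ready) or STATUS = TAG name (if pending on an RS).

STATUS = VALUE 42

  c1: issue SUB r0<-Add1  regs: r0:Add1,r1:8,r2:5,r3:2,r4:5,r5:9
  c2: issue MUL r3<-Mul1  regs: r0:Add1,r1:8,r2:5,r3:Mul1,r4:5,r5:9
  c3: CDB Add1=1; issue SUB r4<-Add1  regs: r0:1,r1:8,r2:5,r3:Mul1,r4:Add1,r5:9
  c4: issue SUB r4<-Add2  regs: r0:1,r1:8,r2:5,r3:Mul1,r4:Add2,r5:9
  c5: CDB Add1=3; issue MUL r0<-Mul2  regs: r0:Mul2,r1:8,r2:5,r3:Mul1,r4:Add2,r5:9
  c6: -  regs: r0:Mul2,r1:8,r2:5,r3:Mul1,r4:Add2,r5:9
  c7: CDB Mul1=45  regs: r0:Mul2,r1:8,r2:5,r3:45,r4:Add2,r5:9
  c8: -  regs: r0:Mul2,r1:8,r2:5,r3:45,r4:Add2,r5:9
  c9: CDB Add2=42  regs: r0:Mul2,r1:8,r2:5,r3:45,r4:42,r5:9
  c10: -  regs: r0:Mul2,r1:8,r2:5,r3:45,r4:42,r5:9
  c11: -  regs: r0:Mul2,r1:8,r2:5,r3:45,r4:42,r5:9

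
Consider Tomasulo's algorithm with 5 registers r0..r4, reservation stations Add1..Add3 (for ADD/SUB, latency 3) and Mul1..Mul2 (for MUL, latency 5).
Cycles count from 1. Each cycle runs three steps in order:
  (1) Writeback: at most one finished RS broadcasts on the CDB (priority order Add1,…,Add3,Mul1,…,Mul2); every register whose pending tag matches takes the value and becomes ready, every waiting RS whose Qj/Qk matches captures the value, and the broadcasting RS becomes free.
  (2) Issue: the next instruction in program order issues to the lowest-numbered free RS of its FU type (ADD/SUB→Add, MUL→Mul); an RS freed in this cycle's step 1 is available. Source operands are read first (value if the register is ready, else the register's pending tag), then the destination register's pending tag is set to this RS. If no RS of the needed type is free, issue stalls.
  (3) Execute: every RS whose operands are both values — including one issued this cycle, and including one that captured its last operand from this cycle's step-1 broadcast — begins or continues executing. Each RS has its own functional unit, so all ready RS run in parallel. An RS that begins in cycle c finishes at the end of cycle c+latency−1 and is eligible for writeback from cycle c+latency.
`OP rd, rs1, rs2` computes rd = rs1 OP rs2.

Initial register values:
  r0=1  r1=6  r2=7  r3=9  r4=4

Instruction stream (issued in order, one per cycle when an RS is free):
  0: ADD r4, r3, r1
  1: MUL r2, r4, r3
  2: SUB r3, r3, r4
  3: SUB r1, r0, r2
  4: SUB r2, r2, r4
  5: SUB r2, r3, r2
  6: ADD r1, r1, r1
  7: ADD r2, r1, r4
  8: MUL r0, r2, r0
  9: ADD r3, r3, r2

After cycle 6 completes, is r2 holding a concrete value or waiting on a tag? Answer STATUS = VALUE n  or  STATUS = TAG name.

c1: issue ADD r4<-Add1 | r0:1,r1:6,r2:7,r3:9,r4:Add1
c2: issue MUL r2<-Mul1 | r0:1,r1:6,r2:Mul1,r3:9,r4:Add1
c3: issue SUB r3<-Add2 | r0:1,r1:6,r2:Mul1,r3:Add2,r4:Add1
c4: CDB Add1=15; issue SUB r1<-Add1 | r0:1,r1:Add1,r2:Mul1,r3:Add2,r4:15
c5: issue SUB r2<-Add3 | r0:1,r1:Add1,r2:Add3,r3:Add2,r4:15
c6: stall | r0:1,r1:Add1,r2:Add3,r3:Add2,r4:15

STATUS = TAG Add3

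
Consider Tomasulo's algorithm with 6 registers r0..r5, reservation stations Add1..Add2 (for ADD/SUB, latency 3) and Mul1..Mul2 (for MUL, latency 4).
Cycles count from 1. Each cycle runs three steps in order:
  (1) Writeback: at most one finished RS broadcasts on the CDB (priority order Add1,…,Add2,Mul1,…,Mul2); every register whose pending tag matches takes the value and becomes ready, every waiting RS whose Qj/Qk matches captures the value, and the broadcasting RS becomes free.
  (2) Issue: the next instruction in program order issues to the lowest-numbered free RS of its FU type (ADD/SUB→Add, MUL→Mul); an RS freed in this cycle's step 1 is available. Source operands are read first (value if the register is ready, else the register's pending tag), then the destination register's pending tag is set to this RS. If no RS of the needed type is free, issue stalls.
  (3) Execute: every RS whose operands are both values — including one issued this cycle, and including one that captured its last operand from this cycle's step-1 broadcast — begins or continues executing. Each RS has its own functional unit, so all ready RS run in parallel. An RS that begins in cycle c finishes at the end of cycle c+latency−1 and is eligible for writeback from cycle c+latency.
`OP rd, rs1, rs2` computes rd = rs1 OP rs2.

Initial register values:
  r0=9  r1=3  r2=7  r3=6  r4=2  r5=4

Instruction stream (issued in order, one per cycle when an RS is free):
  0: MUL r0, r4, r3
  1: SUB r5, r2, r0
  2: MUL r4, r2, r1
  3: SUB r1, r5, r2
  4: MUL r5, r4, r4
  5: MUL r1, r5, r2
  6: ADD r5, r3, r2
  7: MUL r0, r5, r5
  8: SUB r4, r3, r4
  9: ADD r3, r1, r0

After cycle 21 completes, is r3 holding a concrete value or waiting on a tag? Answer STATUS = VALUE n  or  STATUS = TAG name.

c1: issue MUL r0<-Mul1 | r0:Mul1,r1:3,r2:7,r3:6,r4:2,r5:4
c2: issue SUB r5<-Add1 | r0:Mul1,r1:3,r2:7,r3:6,r4:2,r5:Add1
c3: issue MUL r4<-Mul2 | r0:Mul1,r1:3,r2:7,r3:6,r4:Mul2,r5:Add1
c4: issue SUB r1<-Add2 | r0:Mul1,r1:Add2,r2:7,r3:6,r4:Mul2,r5:Add1
c5: CDB Mul1=12; issue MUL r5<-Mul1 | r0:12,r1:Add2,r2:7,r3:6,r4:Mul2,r5:Mul1
c6: stall | r0:12,r1:Add2,r2:7,r3:6,r4:Mul2,r5:Mul1
c7: CDB Mul2=21; issue MUL r1<-Mul2 | r0:12,r1:Mul2,r2:7,r3:6,r4:21,r5:Mul1
c8: CDB Add1=-5; issue ADD r5<-Add1 | r0:12,r1:Mul2,r2:7,r3:6,r4:21,r5:Add1
c9: stall | r0:12,r1:Mul2,r2:7,r3:6,r4:21,r5:Add1
c10: stall | r0:12,r1:Mul2,r2:7,r3:6,r4:21,r5:Add1
c11: CDB Add1=13; stall | r0:12,r1:Mul2,r2:7,r3:6,r4:21,r5:13
c12: CDB Add2=-12; stall | r0:12,r1:Mul2,r2:7,r3:6,r4:21,r5:13
c13: CDB Mul1=441; issue MUL r0<-Mul1 | r0:Mul1,r1:Mul2,r2:7,r3:6,r4:21,r5:13
c14: issue SUB r4<-Add1 | r0:Mul1,r1:Mul2,r2:7,r3:6,r4:Add1,r5:13
c15: issue ADD r3<-Add2 | r0:Mul1,r1:Mul2,r2:7,r3:Add2,r4:Add1,r5:13
c16: - | r0:Mul1,r1:Mul2,r2:7,r3:Add2,r4:Add1,r5:13
c17: CDB Add1=-15 | r0:Mul1,r1:Mul2,r2:7,r3:Add2,r4:-15,r5:13
c18: CDB Mul1=169 | r0:169,r1:Mul2,r2:7,r3:Add2,r4:-15,r5:13
c19: CDB Mul2=3087 | r0:169,r1:3087,r2:7,r3:Add2,r4:-15,r5:13
c20: - | r0:169,r1:3087,r2:7,r3:Add2,r4:-15,r5:13
c21: - | r0:169,r1:3087,r2:7,r3:Add2,r4:-15,r5:13

STATUS = TAG Add2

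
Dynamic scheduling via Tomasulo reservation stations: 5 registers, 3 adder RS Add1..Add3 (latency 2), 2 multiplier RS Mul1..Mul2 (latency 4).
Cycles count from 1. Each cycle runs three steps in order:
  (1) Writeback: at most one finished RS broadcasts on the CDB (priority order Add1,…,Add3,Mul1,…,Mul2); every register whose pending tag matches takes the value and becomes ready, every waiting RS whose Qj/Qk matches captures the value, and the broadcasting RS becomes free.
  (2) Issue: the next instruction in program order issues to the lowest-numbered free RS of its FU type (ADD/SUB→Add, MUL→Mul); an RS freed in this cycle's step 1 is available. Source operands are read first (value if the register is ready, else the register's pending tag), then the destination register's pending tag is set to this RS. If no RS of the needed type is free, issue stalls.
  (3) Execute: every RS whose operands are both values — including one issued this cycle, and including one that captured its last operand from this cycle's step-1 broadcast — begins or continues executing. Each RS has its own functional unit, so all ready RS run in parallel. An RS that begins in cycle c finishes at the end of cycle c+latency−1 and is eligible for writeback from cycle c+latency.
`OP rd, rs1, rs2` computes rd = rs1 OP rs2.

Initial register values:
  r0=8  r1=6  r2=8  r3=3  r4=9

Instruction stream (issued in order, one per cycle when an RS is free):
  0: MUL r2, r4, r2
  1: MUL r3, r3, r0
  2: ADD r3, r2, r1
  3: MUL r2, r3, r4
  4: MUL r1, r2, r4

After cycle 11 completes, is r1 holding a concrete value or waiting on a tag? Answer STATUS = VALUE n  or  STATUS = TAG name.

cycle 1: issue MUL r2<-Mul1 // r0:8,r1:6,r2:Mul1,r3:3,r4:9
cycle 2: issue MUL r3<-Mul2 // r0:8,r1:6,r2:Mul1,r3:Mul2,r4:9
cycle 3: issue ADD r3<-Add1 // r0:8,r1:6,r2:Mul1,r3:Add1,r4:9
cycle 4: stall // r0:8,r1:6,r2:Mul1,r3:Add1,r4:9
cycle 5: CDB Mul1=72; issue MUL r2<-Mul1 // r0:8,r1:6,r2:Mul1,r3:Add1,r4:9
cycle 6: CDB Mul2=24; issue MUL r1<-Mul2 // r0:8,r1:Mul2,r2:Mul1,r3:Add1,r4:9
cycle 7: CDB Add1=78 // r0:8,r1:Mul2,r2:Mul1,r3:78,r4:9
cycle 8: - // r0:8,r1:Mul2,r2:Mul1,r3:78,r4:9
cycle 9: - // r0:8,r1:Mul2,r2:Mul1,r3:78,r4:9
cycle 10: - // r0:8,r1:Mul2,r2:Mul1,r3:78,r4:9
cycle 11: CDB Mul1=702 // r0:8,r1:Mul2,r2:702,r3:78,r4:9

STATUS = TAG Mul2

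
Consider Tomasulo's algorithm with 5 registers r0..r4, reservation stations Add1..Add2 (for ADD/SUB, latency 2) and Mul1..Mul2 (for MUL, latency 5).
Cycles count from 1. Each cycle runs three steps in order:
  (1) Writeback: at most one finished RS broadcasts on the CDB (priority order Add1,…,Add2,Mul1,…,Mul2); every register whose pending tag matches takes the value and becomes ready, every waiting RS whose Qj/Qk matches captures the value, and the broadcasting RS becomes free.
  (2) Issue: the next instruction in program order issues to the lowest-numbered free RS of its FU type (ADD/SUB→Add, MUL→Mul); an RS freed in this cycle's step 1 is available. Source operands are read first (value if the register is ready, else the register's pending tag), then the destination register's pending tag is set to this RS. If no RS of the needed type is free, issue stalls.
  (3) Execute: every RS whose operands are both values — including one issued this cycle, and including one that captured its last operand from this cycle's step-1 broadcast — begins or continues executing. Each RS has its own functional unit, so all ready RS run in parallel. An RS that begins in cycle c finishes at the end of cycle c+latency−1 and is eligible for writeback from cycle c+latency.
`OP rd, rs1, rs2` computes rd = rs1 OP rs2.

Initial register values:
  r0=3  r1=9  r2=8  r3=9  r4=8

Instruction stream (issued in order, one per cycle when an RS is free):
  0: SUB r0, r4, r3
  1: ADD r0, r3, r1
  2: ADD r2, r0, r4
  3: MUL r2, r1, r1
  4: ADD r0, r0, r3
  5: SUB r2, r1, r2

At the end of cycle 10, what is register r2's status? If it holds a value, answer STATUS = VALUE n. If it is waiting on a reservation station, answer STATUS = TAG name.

  c1: issue SUB r0<-Add1  regs: r0:Add1,r1:9,r2:8,r3:9,r4:8
  c2: issue ADD r0<-Add2  regs: r0:Add2,r1:9,r2:8,r3:9,r4:8
  c3: CDB Add1=-1; issue ADD r2<-Add1  regs: r0:Add2,r1:9,r2:Add1,r3:9,r4:8
  c4: CDB Add2=18; issue MUL r2<-Mul1  regs: r0:18,r1:9,r2:Mul1,r3:9,r4:8
  c5: issue ADD r0<-Add2  regs: r0:Add2,r1:9,r2:Mul1,r3:9,r4:8
  c6: CDB Add1=26; issue SUB r2<-Add1  regs: r0:Add2,r1:9,r2:Add1,r3:9,r4:8
  c7: CDB Add2=27  regs: r0:27,r1:9,r2:Add1,r3:9,r4:8
  c8: -  regs: r0:27,r1:9,r2:Add1,r3:9,r4:8
  c9: CDB Mul1=81  regs: r0:27,r1:9,r2:Add1,r3:9,r4:8
  c10: -  regs: r0:27,r1:9,r2:Add1,r3:9,r4:8

STATUS = TAG Add1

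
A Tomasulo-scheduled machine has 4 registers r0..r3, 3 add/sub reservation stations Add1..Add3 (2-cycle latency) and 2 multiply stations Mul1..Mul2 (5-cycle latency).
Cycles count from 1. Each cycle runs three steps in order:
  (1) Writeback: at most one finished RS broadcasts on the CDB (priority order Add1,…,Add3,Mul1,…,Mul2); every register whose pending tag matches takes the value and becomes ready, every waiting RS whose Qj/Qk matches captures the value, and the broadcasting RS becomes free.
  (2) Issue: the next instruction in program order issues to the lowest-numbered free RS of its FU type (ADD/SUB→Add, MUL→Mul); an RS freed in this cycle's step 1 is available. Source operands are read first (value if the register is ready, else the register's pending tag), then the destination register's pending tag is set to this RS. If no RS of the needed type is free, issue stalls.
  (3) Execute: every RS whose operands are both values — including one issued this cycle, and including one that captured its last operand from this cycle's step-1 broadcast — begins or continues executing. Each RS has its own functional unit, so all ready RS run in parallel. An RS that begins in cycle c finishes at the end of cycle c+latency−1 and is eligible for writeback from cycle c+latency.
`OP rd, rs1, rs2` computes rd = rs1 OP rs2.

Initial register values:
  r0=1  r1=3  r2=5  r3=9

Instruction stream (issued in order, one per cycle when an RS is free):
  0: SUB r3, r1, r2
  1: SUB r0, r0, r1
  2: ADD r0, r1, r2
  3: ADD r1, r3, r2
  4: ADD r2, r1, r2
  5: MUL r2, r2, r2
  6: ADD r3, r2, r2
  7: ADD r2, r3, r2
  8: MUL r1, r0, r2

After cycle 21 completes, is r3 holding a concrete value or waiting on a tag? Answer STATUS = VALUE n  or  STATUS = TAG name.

cycle 1: issue SUB r3<-Add1 // r0:1,r1:3,r2:5,r3:Add1
cycle 2: issue SUB r0<-Add2 // r0:Add2,r1:3,r2:5,r3:Add1
cycle 3: CDB Add1=-2; issue ADD r0<-Add1 // r0:Add1,r1:3,r2:5,r3:-2
cycle 4: CDB Add2=-2; issue ADD r1<-Add2 // r0:Add1,r1:Add2,r2:5,r3:-2
cycle 5: CDB Add1=8; issue ADD r2<-Add1 // r0:8,r1:Add2,r2:Add1,r3:-2
cycle 6: CDB Add2=3; issue MUL r2<-Mul1 // r0:8,r1:3,r2:Mul1,r3:-2
cycle 7: issue ADD r3<-Add2 // r0:8,r1:3,r2:Mul1,r3:Add2
cycle 8: CDB Add1=8; issue ADD r2<-Add1 // r0:8,r1:3,r2:Add1,r3:Add2
cycle 9: issue MUL r1<-Mul2 // r0:8,r1:Mul2,r2:Add1,r3:Add2
cycle 10: - // r0:8,r1:Mul2,r2:Add1,r3:Add2
cycle 11: - // r0:8,r1:Mul2,r2:Add1,r3:Add2
cycle 12: - // r0:8,r1:Mul2,r2:Add1,r3:Add2
cycle 13: CDB Mul1=64 // r0:8,r1:Mul2,r2:Add1,r3:Add2
cycle 14: - // r0:8,r1:Mul2,r2:Add1,r3:Add2
cycle 15: CDB Add2=128 // r0:8,r1:Mul2,r2:Add1,r3:128
cycle 16: - // r0:8,r1:Mul2,r2:Add1,r3:128
cycle 17: CDB Add1=192 // r0:8,r1:Mul2,r2:192,r3:128
cycle 18: - // r0:8,r1:Mul2,r2:192,r3:128
cycle 19: - // r0:8,r1:Mul2,r2:192,r3:128
cycle 20: - // r0:8,r1:Mul2,r2:192,r3:128
cycle 21: - // r0:8,r1:Mul2,r2:192,r3:128

STATUS = VALUE 128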